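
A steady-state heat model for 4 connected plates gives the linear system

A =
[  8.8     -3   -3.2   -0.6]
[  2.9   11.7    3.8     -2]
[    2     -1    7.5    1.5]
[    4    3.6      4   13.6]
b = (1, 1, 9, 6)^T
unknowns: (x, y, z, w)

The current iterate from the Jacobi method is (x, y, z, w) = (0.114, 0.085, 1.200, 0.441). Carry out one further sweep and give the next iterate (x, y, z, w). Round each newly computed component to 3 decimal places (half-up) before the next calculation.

One sweep:
  x = (1 - (-3)·0.085 - (-3.2)·1.200 - (-0.6)·0.441) / (8.8) = 0.609
  y = (1 - (2.9)·0.114 - (3.8)·1.200 - (-2)·0.441) / (11.7) = -0.257
  z = (9 - (2)·0.114 - (-1)·0.085 - (1.5)·0.441) / (7.5) = 1.093
  w = (6 - (4)·0.114 - (3.6)·0.085 - (4)·1.200) / (13.6) = 0.032

(0.609, -0.257, 1.093, 0.032)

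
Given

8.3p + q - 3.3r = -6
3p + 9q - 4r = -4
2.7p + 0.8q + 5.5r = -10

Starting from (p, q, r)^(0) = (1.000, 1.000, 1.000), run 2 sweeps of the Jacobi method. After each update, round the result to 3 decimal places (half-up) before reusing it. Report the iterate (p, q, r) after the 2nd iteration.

(-1.659, -1.387, -1.551)

Iteration 1:
  p = (-6 - (1)·1.000 - (-3.3)·1.000) / (8.3) = -0.446
  q = (-4 - (3)·1.000 - (-4)·1.000) / (9) = -0.333
  r = (-10 - (2.7)·1.000 - (0.8)·1.000) / (5.5) = -2.455
Iteration 2:
  p = (-6 - (1)·-0.333 - (-3.3)·-2.455) / (8.3) = -1.659
  q = (-4 - (3)·-0.446 - (-4)·-2.455) / (9) = -1.387
  r = (-10 - (2.7)·-0.446 - (0.8)·-0.333) / (5.5) = -1.551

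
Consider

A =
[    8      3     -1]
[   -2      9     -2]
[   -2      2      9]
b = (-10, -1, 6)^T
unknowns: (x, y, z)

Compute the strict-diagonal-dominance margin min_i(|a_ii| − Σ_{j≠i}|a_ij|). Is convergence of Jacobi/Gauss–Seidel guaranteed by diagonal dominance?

row 1: |8| − (3+1) = 4
row 2: |9| − (2+2) = 5
row 3: |9| − (2+2) = 5
minimum over rows = 4 → strictly diagonally dominant (convergence guaranteed)

4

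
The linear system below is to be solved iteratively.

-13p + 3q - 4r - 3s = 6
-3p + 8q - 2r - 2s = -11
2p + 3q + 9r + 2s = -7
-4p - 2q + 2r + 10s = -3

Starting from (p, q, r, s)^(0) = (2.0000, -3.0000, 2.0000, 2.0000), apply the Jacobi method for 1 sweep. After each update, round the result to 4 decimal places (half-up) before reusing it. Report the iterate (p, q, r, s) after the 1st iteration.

Iteration 1:
  p = (6 - (3)·-3.0000 - (-4)·2.0000 - (-3)·2.0000) / (-13) = -2.2308
  q = (-11 - (-3)·2.0000 - (-2)·2.0000 - (-2)·2.0000) / (8) = 0.3750
  r = (-7 - (2)·2.0000 - (3)·-3.0000 - (2)·2.0000) / (9) = -0.6667
  s = (-3 - (-4)·2.0000 - (-2)·-3.0000 - (2)·2.0000) / (10) = -0.5000

(-2.2308, 0.3750, -0.6667, -0.5000)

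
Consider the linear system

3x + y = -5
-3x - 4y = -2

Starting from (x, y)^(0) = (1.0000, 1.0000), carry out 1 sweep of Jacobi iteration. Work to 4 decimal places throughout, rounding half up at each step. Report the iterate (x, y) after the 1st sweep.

Iteration 1:
  x = (-5 - (1)·1.0000) / (3) = -2.0000
  y = (-2 - (-3)·1.0000) / (-4) = -0.2500

(-2.0000, -0.2500)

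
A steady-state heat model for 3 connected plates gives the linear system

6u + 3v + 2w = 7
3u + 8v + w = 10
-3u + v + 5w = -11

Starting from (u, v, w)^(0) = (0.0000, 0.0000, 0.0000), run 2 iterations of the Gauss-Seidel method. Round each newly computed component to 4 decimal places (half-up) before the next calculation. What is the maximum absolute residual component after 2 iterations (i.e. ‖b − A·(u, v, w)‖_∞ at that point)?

0.5736

Iteration 1:
  u = (7 - (3)·0.0000 - (2)·0.0000) / (6) = 1.1667
  v = (10 - (3)·1.1667 - (1)·0.0000) / (8) = 0.8125
  w = (-11 - (-3)·1.1667 - (1)·0.8125) / (5) = -1.6625
Iteration 2:
  u = (7 - (3)·0.8125 - (2)·-1.6625) / (6) = 1.3146
  v = (10 - (3)·1.3146 - (1)·-1.6625) / (8) = 0.9648
  w = (-11 - (-3)·1.3146 - (1)·0.9648) / (5) = -1.6042
Residual b − A·x = (-0.5736, -0.0580, 0.0000); ∞-norm = 0.5736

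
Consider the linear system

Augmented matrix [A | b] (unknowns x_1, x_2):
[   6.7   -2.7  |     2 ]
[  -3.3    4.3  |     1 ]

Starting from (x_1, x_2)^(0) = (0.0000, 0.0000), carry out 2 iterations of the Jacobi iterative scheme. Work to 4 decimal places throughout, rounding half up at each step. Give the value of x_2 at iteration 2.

Iteration 1:
  x_1 = (2 - (-2.7)·0.0000) / (6.7) = 0.2985
  x_2 = (1 - (-3.3)·0.0000) / (4.3) = 0.2326
Iteration 2:
  x_1 = (2 - (-2.7)·0.2326) / (6.7) = 0.3922
  x_2 = (1 - (-3.3)·0.2985) / (4.3) = 0.4616

0.4616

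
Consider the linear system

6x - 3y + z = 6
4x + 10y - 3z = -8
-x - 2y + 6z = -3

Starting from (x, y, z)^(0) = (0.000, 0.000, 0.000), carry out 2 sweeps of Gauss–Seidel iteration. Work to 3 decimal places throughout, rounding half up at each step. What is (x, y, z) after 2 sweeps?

Iteration 1:
  x = (6 - (-3)·0.000 - (1)·0.000) / (6) = 1.000
  y = (-8 - (4)·1.000 - (-3)·0.000) / (10) = -1.200
  z = (-3 - (-1)·1.000 - (-2)·-1.200) / (6) = -0.733
Iteration 2:
  x = (6 - (-3)·-1.200 - (1)·-0.733) / (6) = 0.522
  y = (-8 - (4)·0.522 - (-3)·-0.733) / (10) = -1.229
  z = (-3 - (-1)·0.522 - (-2)·-1.229) / (6) = -0.823

(0.522, -1.229, -0.823)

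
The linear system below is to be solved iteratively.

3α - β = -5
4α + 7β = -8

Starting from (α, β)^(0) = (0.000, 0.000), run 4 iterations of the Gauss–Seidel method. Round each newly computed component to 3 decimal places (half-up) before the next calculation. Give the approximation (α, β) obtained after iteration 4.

(-1.720, -0.160)

Iteration 1:
  α = (-5 - (-1)·0.000) / (3) = -1.667
  β = (-8 - (4)·-1.667) / (7) = -0.190
Iteration 2:
  α = (-5 - (-1)·-0.190) / (3) = -1.730
  β = (-8 - (4)·-1.730) / (7) = -0.154
Iteration 3:
  α = (-5 - (-1)·-0.154) / (3) = -1.718
  β = (-8 - (4)·-1.718) / (7) = -0.161
Iteration 4:
  α = (-5 - (-1)·-0.161) / (3) = -1.720
  β = (-8 - (4)·-1.720) / (7) = -0.160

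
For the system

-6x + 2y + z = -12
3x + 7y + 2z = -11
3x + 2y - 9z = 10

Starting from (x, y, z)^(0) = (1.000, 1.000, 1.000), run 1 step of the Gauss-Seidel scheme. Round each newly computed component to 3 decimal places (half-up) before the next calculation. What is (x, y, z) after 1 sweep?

Iteration 1:
  x = (-12 - (2)·1.000 - (1)·1.000) / (-6) = 2.500
  y = (-11 - (3)·2.500 - (2)·1.000) / (7) = -2.929
  z = (10 - (3)·2.500 - (2)·-2.929) / (-9) = -0.929

(2.500, -2.929, -0.929)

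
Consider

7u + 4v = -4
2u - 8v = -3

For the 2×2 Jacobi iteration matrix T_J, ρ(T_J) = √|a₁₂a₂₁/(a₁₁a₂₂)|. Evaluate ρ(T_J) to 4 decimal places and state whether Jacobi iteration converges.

0.3780

a₁₂a₂₁/(a₁₁a₂₂) = (4)·(2) / ((7)·(-8)) = -0.142857
ρ = √|-0.142857| = √0.142857 = 0.3780
ρ < 1, so Jacobi converges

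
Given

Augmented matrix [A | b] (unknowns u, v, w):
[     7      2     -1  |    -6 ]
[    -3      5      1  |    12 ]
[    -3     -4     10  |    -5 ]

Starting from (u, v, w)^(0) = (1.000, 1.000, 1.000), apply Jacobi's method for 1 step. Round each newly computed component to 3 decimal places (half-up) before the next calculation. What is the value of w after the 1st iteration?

0.200

Iteration 1:
  u = (-6 - (2)·1.000 - (-1)·1.000) / (7) = -1.000
  v = (12 - (-3)·1.000 - (1)·1.000) / (5) = 2.800
  w = (-5 - (-3)·1.000 - (-4)·1.000) / (10) = 0.200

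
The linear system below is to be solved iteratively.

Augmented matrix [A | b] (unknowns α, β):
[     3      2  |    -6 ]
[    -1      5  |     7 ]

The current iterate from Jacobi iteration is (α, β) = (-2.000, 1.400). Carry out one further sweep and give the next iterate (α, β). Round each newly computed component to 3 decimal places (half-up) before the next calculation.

(-2.933, 1.000)

One sweep:
  α = (-6 - (2)·1.400) / (3) = -2.933
  β = (7 - (-1)·-2.000) / (5) = 1.000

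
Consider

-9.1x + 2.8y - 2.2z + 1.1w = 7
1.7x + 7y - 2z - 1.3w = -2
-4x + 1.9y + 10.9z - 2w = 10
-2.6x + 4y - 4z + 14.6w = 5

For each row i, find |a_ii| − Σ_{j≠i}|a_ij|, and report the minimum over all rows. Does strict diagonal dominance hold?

row 1: |-9.1| − (2.8+2.2+1.1) = 3
row 2: |7| − (1.7+2+1.3) = 2
row 3: |10.9| − (4+1.9+2) = 3
row 4: |14.6| − (2.6+4+4) = 4
minimum over rows = 2 → strictly diagonally dominant (convergence guaranteed)

2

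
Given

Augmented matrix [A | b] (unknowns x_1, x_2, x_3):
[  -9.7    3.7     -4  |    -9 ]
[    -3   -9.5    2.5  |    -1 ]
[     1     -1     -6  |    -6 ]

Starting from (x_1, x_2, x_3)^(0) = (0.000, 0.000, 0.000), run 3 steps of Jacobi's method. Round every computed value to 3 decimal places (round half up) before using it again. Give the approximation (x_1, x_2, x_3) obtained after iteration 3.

Iteration 1:
  x_1 = (-9 - (3.7)·0.000 - (-4)·0.000) / (-9.7) = 0.928
  x_2 = (-1 - (-3)·0.000 - (2.5)·0.000) / (-9.5) = 0.105
  x_3 = (-6 - (1)·0.000 - (-1)·0.000) / (-6) = 1.000
Iteration 2:
  x_1 = (-9 - (3.7)·0.105 - (-4)·1.000) / (-9.7) = 0.556
  x_2 = (-1 - (-3)·0.928 - (2.5)·1.000) / (-9.5) = 0.075
  x_3 = (-6 - (1)·0.928 - (-1)·0.105) / (-6) = 1.137
Iteration 3:
  x_1 = (-9 - (3.7)·0.075 - (-4)·1.137) / (-9.7) = 0.488
  x_2 = (-1 - (-3)·0.556 - (2.5)·1.137) / (-9.5) = 0.229
  x_3 = (-6 - (1)·0.556 - (-1)·0.075) / (-6) = 1.080

(0.488, 0.229, 1.080)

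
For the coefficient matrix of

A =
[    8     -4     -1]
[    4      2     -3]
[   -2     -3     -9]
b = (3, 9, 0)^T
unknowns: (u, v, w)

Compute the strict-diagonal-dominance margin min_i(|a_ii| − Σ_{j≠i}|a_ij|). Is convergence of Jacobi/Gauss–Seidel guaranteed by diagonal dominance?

-5

row 1: |8| − (4+1) = 3
row 2: |2| − (4+3) = -5
row 3: |-9| − (2+3) = 4
minimum over rows = -5 → not strictly diagonally dominant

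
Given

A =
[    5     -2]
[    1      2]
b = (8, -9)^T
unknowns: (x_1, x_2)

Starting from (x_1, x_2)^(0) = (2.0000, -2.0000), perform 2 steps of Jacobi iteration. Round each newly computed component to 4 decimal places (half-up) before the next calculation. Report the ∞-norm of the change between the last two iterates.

1.4000

Iteration 1:
  x_1 = (8 - (-2)·-2.0000) / (5) = 0.8000
  x_2 = (-9 - (1)·2.0000) / (2) = -5.5000
Iteration 2:
  x_1 = (8 - (-2)·-5.5000) / (5) = -0.6000
  x_2 = (-9 - (1)·0.8000) / (2) = -4.9000
Change: (-1.4000, 0.6000) → max |·| = 1.4000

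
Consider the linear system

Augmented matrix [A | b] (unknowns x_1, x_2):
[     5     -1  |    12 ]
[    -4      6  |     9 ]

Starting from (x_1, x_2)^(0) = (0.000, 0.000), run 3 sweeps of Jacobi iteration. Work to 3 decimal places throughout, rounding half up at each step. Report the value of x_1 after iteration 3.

3.020

Iteration 1:
  x_1 = (12 - (-1)·0.000) / (5) = 2.400
  x_2 = (9 - (-4)·0.000) / (6) = 1.500
Iteration 2:
  x_1 = (12 - (-1)·1.500) / (5) = 2.700
  x_2 = (9 - (-4)·2.400) / (6) = 3.100
Iteration 3:
  x_1 = (12 - (-1)·3.100) / (5) = 3.020
  x_2 = (9 - (-4)·2.700) / (6) = 3.300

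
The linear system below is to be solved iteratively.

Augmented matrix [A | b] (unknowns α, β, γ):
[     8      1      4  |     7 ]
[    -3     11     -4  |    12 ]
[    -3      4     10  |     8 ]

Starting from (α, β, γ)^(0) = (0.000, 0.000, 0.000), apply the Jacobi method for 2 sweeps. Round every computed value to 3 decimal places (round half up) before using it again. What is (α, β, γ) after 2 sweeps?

Iteration 1:
  α = (7 - (1)·0.000 - (4)·0.000) / (8) = 0.875
  β = (12 - (-3)·0.000 - (-4)·0.000) / (11) = 1.091
  γ = (8 - (-3)·0.000 - (4)·0.000) / (10) = 0.800
Iteration 2:
  α = (7 - (1)·1.091 - (4)·0.800) / (8) = 0.339
  β = (12 - (-3)·0.875 - (-4)·0.800) / (11) = 1.620
  γ = (8 - (-3)·0.875 - (4)·1.091) / (10) = 0.626

(0.339, 1.620, 0.626)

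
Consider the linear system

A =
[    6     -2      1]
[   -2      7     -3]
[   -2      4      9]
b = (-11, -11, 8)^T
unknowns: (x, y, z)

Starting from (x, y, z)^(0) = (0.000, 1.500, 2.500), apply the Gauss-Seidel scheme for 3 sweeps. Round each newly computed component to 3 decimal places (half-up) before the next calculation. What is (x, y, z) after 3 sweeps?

(-2.641, -1.818, 1.110)

Iteration 1:
  x = (-11 - (-2)·1.500 - (1)·2.500) / (6) = -1.750
  y = (-11 - (-2)·-1.750 - (-3)·2.500) / (7) = -1.000
  z = (8 - (-2)·-1.750 - (4)·-1.000) / (9) = 0.944
Iteration 2:
  x = (-11 - (-2)·-1.000 - (1)·0.944) / (6) = -2.324
  y = (-11 - (-2)·-2.324 - (-3)·0.944) / (7) = -1.831
  z = (8 - (-2)·-2.324 - (4)·-1.831) / (9) = 1.186
Iteration 3:
  x = (-11 - (-2)·-1.831 - (1)·1.186) / (6) = -2.641
  y = (-11 - (-2)·-2.641 - (-3)·1.186) / (7) = -1.818
  z = (8 - (-2)·-2.641 - (4)·-1.818) / (9) = 1.110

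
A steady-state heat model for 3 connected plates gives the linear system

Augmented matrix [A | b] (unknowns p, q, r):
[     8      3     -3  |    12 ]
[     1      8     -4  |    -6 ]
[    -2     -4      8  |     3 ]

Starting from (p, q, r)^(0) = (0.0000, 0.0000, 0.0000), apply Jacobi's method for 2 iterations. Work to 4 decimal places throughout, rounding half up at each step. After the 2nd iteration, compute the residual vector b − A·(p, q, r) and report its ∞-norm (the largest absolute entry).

0.8438

Iteration 1:
  p = (12 - (3)·0.0000 - (-3)·0.0000) / (8) = 1.5000
  q = (-6 - (1)·0.0000 - (-4)·0.0000) / (8) = -0.7500
  r = (3 - (-2)·0.0000 - (-4)·0.0000) / (8) = 0.3750
Iteration 2:
  p = (12 - (3)·-0.7500 - (-3)·0.3750) / (8) = 1.9219
  q = (-6 - (1)·1.5000 - (-4)·0.3750) / (8) = -0.7500
  r = (3 - (-2)·1.5000 - (-4)·-0.7500) / (8) = 0.3750
Residual b − A·x = (-0.0002, -0.4219, 0.8438); ∞-norm = 0.8438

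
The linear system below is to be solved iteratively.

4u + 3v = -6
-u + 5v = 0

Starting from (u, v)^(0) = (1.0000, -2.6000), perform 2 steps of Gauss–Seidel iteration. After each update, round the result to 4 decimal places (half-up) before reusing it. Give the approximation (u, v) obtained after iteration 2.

(-1.5675, -0.3135)

Iteration 1:
  u = (-6 - (3)·-2.6000) / (4) = 0.4500
  v = (0 - (-1)·0.4500) / (5) = 0.0900
Iteration 2:
  u = (-6 - (3)·0.0900) / (4) = -1.5675
  v = (0 - (-1)·-1.5675) / (5) = -0.3135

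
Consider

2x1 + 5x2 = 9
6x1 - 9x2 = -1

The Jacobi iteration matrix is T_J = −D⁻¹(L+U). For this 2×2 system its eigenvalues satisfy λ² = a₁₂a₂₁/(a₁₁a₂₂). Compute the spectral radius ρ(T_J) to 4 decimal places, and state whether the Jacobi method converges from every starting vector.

a₁₂a₂₁/(a₁₁a₂₂) = (5)·(6) / ((2)·(-9)) = -1.666667
ρ = √|-1.666667| = √1.666667 = 1.2910
ρ > 1, so Jacobi diverges

1.2910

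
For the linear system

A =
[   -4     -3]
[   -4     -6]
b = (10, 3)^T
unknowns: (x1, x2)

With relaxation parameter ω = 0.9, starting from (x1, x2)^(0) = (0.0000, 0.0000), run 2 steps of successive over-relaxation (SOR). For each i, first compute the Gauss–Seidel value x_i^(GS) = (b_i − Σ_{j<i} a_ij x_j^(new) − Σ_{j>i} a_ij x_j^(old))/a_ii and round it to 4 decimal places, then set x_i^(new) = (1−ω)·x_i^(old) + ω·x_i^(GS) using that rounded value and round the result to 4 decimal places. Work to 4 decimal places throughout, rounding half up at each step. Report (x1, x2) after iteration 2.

(-3.0825, 1.4895)

Iteration 1:
  x1: GS value = (10 - (-3)·0.0000) / (-4) = -2.5000;  x1 ← (1−ω)·0.0000 + ω·-2.5000 = -2.2500
  x2: GS value = (3 - (-4)·-2.2500) / (-6) = 1.0000;  x2 ← (1−ω)·0.0000 + ω·1.0000 = 0.9000
Iteration 2:
  x1: GS value = (10 - (-3)·0.9000) / (-4) = -3.1750;  x1 ← (1−ω)·-2.2500 + ω·-3.1750 = -3.0825
  x2: GS value = (3 - (-4)·-3.0825) / (-6) = 1.5550;  x2 ← (1−ω)·0.9000 + ω·1.5550 = 1.4895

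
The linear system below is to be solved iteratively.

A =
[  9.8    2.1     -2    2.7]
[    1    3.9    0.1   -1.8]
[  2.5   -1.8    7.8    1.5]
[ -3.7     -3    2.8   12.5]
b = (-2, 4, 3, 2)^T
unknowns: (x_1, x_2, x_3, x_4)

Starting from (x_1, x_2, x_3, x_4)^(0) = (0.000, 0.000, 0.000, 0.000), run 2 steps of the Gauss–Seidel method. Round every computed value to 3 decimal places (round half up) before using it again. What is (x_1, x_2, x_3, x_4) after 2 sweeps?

Iteration 1:
  x_1 = (-2 - (2.1)·0.000 - (-2)·0.000 - (2.7)·0.000) / (9.8) = -0.204
  x_2 = (4 - (1)·-0.204 - (0.1)·0.000 - (-1.8)·0.000) / (3.9) = 1.078
  x_3 = (3 - (2.5)·-0.204 - (-1.8)·1.078 - (1.5)·0.000) / (7.8) = 0.699
  x_4 = (2 - (-3.7)·-0.204 - (-3)·1.078 - (2.8)·0.699) / (12.5) = 0.202
Iteration 2:
  x_1 = (-2 - (2.1)·1.078 - (-2)·0.699 - (2.7)·0.202) / (9.8) = -0.348
  x_2 = (4 - (1)·-0.348 - (0.1)·0.699 - (-1.8)·0.202) / (3.9) = 1.190
  x_3 = (3 - (2.5)·-0.348 - (-1.8)·1.190 - (1.5)·0.202) / (7.8) = 0.732
  x_4 = (2 - (-3.7)·-0.348 - (-3)·1.190 - (2.8)·0.732) / (12.5) = 0.179

(-0.348, 1.190, 0.732, 0.179)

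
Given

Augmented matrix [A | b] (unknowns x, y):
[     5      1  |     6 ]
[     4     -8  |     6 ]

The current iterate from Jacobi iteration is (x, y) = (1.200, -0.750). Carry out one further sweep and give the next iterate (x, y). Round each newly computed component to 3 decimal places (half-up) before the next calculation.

One sweep:
  x = (6 - (1)·-0.750) / (5) = 1.350
  y = (6 - (4)·1.200) / (-8) = -0.150

(1.350, -0.150)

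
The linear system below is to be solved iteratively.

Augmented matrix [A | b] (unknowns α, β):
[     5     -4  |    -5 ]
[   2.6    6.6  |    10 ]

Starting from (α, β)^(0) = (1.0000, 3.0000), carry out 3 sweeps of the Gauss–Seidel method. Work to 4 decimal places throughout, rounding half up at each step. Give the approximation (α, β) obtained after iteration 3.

Iteration 1:
  α = (-5 - (-4)·3.0000) / (5) = 1.4000
  β = (10 - (2.6)·1.4000) / (6.6) = 0.9636
Iteration 2:
  α = (-5 - (-4)·0.9636) / (5) = -0.2291
  β = (10 - (2.6)·-0.2291) / (6.6) = 1.6054
Iteration 3:
  α = (-5 - (-4)·1.6054) / (5) = 0.2843
  β = (10 - (2.6)·0.2843) / (6.6) = 1.4032

(0.2843, 1.4032)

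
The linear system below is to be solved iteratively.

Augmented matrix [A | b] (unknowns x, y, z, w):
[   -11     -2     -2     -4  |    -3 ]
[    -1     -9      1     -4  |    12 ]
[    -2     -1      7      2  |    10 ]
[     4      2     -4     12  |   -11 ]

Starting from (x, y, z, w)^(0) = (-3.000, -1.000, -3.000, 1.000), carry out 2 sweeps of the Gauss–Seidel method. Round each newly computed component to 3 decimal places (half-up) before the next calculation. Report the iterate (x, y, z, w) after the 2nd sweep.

Iteration 1:
  x = (-3 - (-2)·-1.000 - (-2)·-3.000 - (-4)·1.000) / (-11) = 0.636
  y = (12 - (-1)·0.636 - (1)·-3.000 - (-4)·1.000) / (-9) = -2.182
  z = (10 - (-2)·0.636 - (-1)·-2.182 - (2)·1.000) / (7) = 1.013
  w = (-11 - (4)·0.636 - (2)·-2.182 - (-4)·1.013) / (12) = -0.427
Iteration 2:
  x = (-3 - (-2)·-2.182 - (-2)·1.013 - (-4)·-0.427) / (-11) = 0.641
  y = (12 - (-1)·0.641 - (1)·1.013 - (-4)·-0.427) / (-9) = -1.102
  z = (10 - (-2)·0.641 - (-1)·-1.102 - (2)·-0.427) / (7) = 1.576
  w = (-11 - (4)·0.641 - (2)·-1.102 - (-4)·1.576) / (12) = -0.421

(0.641, -1.102, 1.576, -0.421)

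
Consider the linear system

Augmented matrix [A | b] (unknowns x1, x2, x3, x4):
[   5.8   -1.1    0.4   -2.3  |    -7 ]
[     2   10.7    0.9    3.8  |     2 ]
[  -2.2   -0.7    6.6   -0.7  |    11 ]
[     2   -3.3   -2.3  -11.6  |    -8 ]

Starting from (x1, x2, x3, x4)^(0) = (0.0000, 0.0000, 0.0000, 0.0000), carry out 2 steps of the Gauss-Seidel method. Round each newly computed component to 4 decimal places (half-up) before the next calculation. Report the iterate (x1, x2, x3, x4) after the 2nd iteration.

Iteration 1:
  x1 = (-7 - (-1.1)·0.0000 - (0.4)·0.0000 - (-2.3)·0.0000) / (5.8) = -1.2069
  x2 = (2 - (2)·-1.2069 - (0.9)·0.0000 - (3.8)·0.0000) / (10.7) = 0.4125
  x3 = (11 - (-2.2)·-1.2069 - (-0.7)·0.4125 - (-0.7)·0.0000) / (6.6) = 1.3081
  x4 = (-8 - (2)·-1.2069 - (-3.3)·0.4125 - (-2.3)·1.3081) / (-11.6) = 0.1049
Iteration 2:
  x1 = (-7 - (-1.1)·0.4125 - (0.4)·1.3081 - (-2.3)·0.1049) / (5.8) = -1.1773
  x2 = (2 - (2)·-1.1773 - (0.9)·1.3081 - (3.8)·0.1049) / (10.7) = 0.2597
  x3 = (11 - (-2.2)·-1.1773 - (-0.7)·0.2597 - (-0.7)·0.1049) / (6.6) = 1.3129
  x4 = (-8 - (2)·-1.1773 - (-3.3)·0.2597 - (-2.3)·1.3129) / (-11.6) = 0.1525

(-1.1773, 0.2597, 1.3129, 0.1525)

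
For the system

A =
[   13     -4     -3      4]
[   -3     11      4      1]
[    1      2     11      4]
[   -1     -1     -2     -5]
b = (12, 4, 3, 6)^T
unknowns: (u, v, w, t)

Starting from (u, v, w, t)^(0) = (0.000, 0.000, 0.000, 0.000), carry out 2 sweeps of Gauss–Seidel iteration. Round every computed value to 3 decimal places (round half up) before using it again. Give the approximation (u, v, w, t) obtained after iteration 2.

(1.603, 0.913, 0.520, -1.911)

Iteration 1:
  u = (12 - (-4)·0.000 - (-3)·0.000 - (4)·0.000) / (13) = 0.923
  v = (4 - (-3)·0.923 - (4)·0.000 - (1)·0.000) / (11) = 0.615
  w = (3 - (1)·0.923 - (2)·0.615 - (4)·0.000) / (11) = 0.077
  t = (6 - (-1)·0.923 - (-1)·0.615 - (-2)·0.077) / (-5) = -1.538
Iteration 2:
  u = (12 - (-4)·0.615 - (-3)·0.077 - (4)·-1.538) / (13) = 1.603
  v = (4 - (-3)·1.603 - (4)·0.077 - (1)·-1.538) / (11) = 0.913
  w = (3 - (1)·1.603 - (2)·0.913 - (4)·-1.538) / (11) = 0.520
  t = (6 - (-1)·1.603 - (-1)·0.913 - (-2)·0.520) / (-5) = -1.911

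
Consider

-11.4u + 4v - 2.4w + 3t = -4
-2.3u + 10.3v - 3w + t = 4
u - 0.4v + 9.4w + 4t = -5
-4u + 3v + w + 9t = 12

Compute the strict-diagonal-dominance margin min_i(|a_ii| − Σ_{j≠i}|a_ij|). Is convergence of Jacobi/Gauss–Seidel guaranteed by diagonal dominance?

row 1: |-11.4| − (4+2.4+3) = 2
row 2: |10.3| − (2.3+3+1) = 4
row 3: |9.4| − (1+0.4+4) = 4
row 4: |9| − (4+3+1) = 1
minimum over rows = 1 → strictly diagonally dominant (convergence guaranteed)

1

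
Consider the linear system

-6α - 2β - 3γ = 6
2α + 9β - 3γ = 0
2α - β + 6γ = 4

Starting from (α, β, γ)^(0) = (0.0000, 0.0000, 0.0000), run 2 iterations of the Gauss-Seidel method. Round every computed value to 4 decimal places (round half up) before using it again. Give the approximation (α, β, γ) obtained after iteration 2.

Iteration 1:
  α = (6 - (-2)·0.0000 - (-3)·0.0000) / (-6) = -1.0000
  β = (0 - (2)·-1.0000 - (-3)·0.0000) / (9) = 0.2222
  γ = (4 - (2)·-1.0000 - (-1)·0.2222) / (6) = 1.0370
Iteration 2:
  α = (6 - (-2)·0.2222 - (-3)·1.0370) / (-6) = -1.5926
  β = (0 - (2)·-1.5926 - (-3)·1.0370) / (9) = 0.6996
  γ = (4 - (2)·-1.5926 - (-1)·0.6996) / (6) = 1.3141

(-1.5926, 0.6996, 1.3141)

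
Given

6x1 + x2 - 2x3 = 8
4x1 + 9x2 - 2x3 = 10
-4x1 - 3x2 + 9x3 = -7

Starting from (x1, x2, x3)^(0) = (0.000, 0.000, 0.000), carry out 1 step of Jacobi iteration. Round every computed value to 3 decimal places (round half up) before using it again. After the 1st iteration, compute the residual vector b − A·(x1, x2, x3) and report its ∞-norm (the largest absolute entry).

Iteration 1:
  x1 = (8 - (1)·0.000 - (-2)·0.000) / (6) = 1.333
  x2 = (10 - (4)·0.000 - (-2)·0.000) / (9) = 1.111
  x3 = (-7 - (-4)·0.000 - (-3)·0.000) / (9) = -0.778
Residual b − A·x = (-2.665, -6.887, 8.667); ∞-norm = 8.667

8.667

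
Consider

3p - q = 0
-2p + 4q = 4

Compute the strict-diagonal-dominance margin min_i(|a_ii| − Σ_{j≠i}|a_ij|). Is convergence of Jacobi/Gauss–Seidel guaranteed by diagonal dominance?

row 1: |3| − (1) = 2
row 2: |4| − (2) = 2
minimum over rows = 2 → strictly diagonally dominant (convergence guaranteed)

2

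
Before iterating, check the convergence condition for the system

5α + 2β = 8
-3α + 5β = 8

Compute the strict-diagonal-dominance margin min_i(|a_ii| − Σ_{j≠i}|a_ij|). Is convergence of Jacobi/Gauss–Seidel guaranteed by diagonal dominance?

row 1: |5| − (2) = 3
row 2: |5| − (3) = 2
minimum over rows = 2 → strictly diagonally dominant (convergence guaranteed)

2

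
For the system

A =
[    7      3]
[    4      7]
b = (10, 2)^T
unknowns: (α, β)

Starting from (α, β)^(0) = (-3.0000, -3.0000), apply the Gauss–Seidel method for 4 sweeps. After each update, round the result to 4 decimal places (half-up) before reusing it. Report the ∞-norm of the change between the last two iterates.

0.0446

Iteration 1:
  α = (10 - (3)·-3.0000) / (7) = 2.7143
  β = (2 - (4)·2.7143) / (7) = -1.2653
Iteration 2:
  α = (10 - (3)·-1.2653) / (7) = 1.9708
  β = (2 - (4)·1.9708) / (7) = -0.8405
Iteration 3:
  α = (10 - (3)·-0.8405) / (7) = 1.7888
  β = (2 - (4)·1.7888) / (7) = -0.7365
Iteration 4:
  α = (10 - (3)·-0.7365) / (7) = 1.7442
  β = (2 - (4)·1.7442) / (7) = -0.7110
Change: (-0.0446, 0.0255) → max |·| = 0.0446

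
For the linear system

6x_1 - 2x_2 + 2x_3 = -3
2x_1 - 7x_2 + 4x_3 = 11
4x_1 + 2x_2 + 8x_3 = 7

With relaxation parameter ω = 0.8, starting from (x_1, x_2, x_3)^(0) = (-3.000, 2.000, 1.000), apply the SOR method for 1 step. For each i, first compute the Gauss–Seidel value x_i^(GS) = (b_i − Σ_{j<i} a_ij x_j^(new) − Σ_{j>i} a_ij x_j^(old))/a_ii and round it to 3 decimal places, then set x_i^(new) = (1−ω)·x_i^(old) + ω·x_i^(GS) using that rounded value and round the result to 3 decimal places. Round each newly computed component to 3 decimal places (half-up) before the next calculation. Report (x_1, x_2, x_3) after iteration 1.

Iteration 1:
  x_1: GS value = (-3 - (-2)·2.000 - (2)·1.000) / (6) = -0.167;  x_1 ← (1−ω)·-3.000 + ω·-0.167 = -0.734
  x_2: GS value = (11 - (2)·-0.734 - (4)·1.000) / (-7) = -1.210;  x_2 ← (1−ω)·2.000 + ω·-1.210 = -0.568
  x_3: GS value = (7 - (4)·-0.734 - (2)·-0.568) / (8) = 1.384;  x_3 ← (1−ω)·1.000 + ω·1.384 = 1.307

(-0.734, -0.568, 1.307)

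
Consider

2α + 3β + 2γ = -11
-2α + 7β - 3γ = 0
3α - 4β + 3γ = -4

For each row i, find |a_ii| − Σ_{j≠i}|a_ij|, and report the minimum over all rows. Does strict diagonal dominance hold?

-4

row 1: |2| − (3+2) = -3
row 2: |7| − (2+3) = 2
row 3: |3| − (3+4) = -4
minimum over rows = -4 → not strictly diagonally dominant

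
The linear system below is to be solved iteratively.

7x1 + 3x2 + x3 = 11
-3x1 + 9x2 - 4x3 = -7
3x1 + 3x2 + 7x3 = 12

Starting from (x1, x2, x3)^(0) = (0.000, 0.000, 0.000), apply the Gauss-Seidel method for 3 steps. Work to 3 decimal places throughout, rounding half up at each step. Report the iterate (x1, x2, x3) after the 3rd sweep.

(1.332, 0.094, 1.103)

Iteration 1:
  x1 = (11 - (3)·0.000 - (1)·0.000) / (7) = 1.571
  x2 = (-7 - (-3)·1.571 - (-4)·0.000) / (9) = -0.254
  x3 = (12 - (3)·1.571 - (3)·-0.254) / (7) = 1.150
Iteration 2:
  x1 = (11 - (3)·-0.254 - (1)·1.150) / (7) = 1.516
  x2 = (-7 - (-3)·1.516 - (-4)·1.150) / (9) = 0.239
  x3 = (12 - (3)·1.516 - (3)·0.239) / (7) = 0.962
Iteration 3:
  x1 = (11 - (3)·0.239 - (1)·0.962) / (7) = 1.332
  x2 = (-7 - (-3)·1.332 - (-4)·0.962) / (9) = 0.094
  x3 = (12 - (3)·1.332 - (3)·0.094) / (7) = 1.103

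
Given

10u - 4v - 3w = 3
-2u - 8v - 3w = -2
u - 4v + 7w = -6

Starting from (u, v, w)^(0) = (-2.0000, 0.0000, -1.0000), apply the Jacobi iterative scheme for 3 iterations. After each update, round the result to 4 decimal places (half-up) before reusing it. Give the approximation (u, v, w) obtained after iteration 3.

(0.4214, 0.1857, -0.6745)

Iteration 1:
  u = (3 - (-4)·0.0000 - (-3)·-1.0000) / (10) = 0.0000
  v = (-2 - (-2)·-2.0000 - (-3)·-1.0000) / (-8) = 1.1250
  w = (-6 - (1)·-2.0000 - (-4)·0.0000) / (7) = -0.5714
Iteration 2:
  u = (3 - (-4)·1.1250 - (-3)·-0.5714) / (10) = 0.5786
  v = (-2 - (-2)·0.0000 - (-3)·-0.5714) / (-8) = 0.4643
  w = (-6 - (1)·0.0000 - (-4)·1.1250) / (7) = -0.2143
Iteration 3:
  u = (3 - (-4)·0.4643 - (-3)·-0.2143) / (10) = 0.4214
  v = (-2 - (-2)·0.5786 - (-3)·-0.2143) / (-8) = 0.1857
  w = (-6 - (1)·0.5786 - (-4)·0.4643) / (7) = -0.6745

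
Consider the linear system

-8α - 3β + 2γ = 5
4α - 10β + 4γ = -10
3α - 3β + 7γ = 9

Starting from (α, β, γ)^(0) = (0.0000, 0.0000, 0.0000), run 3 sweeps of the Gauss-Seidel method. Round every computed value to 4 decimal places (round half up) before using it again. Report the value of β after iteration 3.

Iteration 1:
  α = (5 - (-3)·0.0000 - (2)·0.0000) / (-8) = -0.6250
  β = (-10 - (4)·-0.6250 - (4)·0.0000) / (-10) = 0.7500
  γ = (9 - (3)·-0.6250 - (-3)·0.7500) / (7) = 1.8750
Iteration 2:
  α = (5 - (-3)·0.7500 - (2)·1.8750) / (-8) = -0.4375
  β = (-10 - (4)·-0.4375 - (4)·1.8750) / (-10) = 1.5750
  γ = (9 - (3)·-0.4375 - (-3)·1.5750) / (7) = 2.1482
Iteration 3:
  α = (5 - (-3)·1.5750 - (2)·2.1482) / (-8) = -0.6786
  β = (-10 - (4)·-0.6786 - (4)·2.1482) / (-10) = 1.5878
  γ = (9 - (3)·-0.6786 - (-3)·1.5878) / (7) = 2.2570

1.5878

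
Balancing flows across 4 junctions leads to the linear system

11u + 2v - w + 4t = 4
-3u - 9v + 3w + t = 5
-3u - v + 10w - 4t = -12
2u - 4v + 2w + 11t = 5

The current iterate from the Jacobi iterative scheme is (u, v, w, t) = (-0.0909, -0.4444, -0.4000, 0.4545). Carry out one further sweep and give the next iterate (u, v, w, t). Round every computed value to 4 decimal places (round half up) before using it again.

(0.2428, -0.6081, -1.0899, 0.3822)

One sweep:
  u = (4 - (2)·-0.4444 - (-1)·-0.4000 - (4)·0.4545) / (11) = 0.2428
  v = (5 - (-3)·-0.0909 - (3)·-0.4000 - (1)·0.4545) / (-9) = -0.6081
  w = (-12 - (-3)·-0.0909 - (-1)·-0.4444 - (-4)·0.4545) / (10) = -1.0899
  t = (5 - (2)·-0.0909 - (-4)·-0.4444 - (2)·-0.4000) / (11) = 0.3822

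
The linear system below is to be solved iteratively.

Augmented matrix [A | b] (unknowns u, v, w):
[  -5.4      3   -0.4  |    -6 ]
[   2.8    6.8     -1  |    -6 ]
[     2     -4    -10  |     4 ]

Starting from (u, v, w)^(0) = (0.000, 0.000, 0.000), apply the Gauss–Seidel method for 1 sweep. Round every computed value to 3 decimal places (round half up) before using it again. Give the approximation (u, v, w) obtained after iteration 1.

Iteration 1:
  u = (-6 - (3)·0.000 - (-0.4)·0.000) / (-5.4) = 1.111
  v = (-6 - (2.8)·1.111 - (-1)·0.000) / (6.8) = -1.340
  w = (4 - (2)·1.111 - (-4)·-1.340) / (-10) = 0.358

(1.111, -1.340, 0.358)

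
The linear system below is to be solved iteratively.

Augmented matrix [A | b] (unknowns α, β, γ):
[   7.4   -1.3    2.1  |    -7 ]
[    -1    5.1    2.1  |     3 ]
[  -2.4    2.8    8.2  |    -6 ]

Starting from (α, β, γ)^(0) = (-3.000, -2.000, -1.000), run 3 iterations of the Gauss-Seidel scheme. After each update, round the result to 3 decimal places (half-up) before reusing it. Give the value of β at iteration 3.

Iteration 1:
  α = (-7 - (-1.3)·-2.000 - (2.1)·-1.000) / (7.4) = -1.014
  β = (3 - (-1)·-1.014 - (2.1)·-1.000) / (5.1) = 0.801
  γ = (-6 - (-2.4)·-1.014 - (2.8)·0.801) / (8.2) = -1.302
Iteration 2:
  α = (-7 - (-1.3)·0.801 - (2.1)·-1.302) / (7.4) = -0.436
  β = (3 - (-1)·-0.436 - (2.1)·-1.302) / (5.1) = 1.039
  γ = (-6 - (-2.4)·-0.436 - (2.8)·1.039) / (8.2) = -1.214
Iteration 3:
  α = (-7 - (-1.3)·1.039 - (2.1)·-1.214) / (7.4) = -0.419
  β = (3 - (-1)·-0.419 - (2.1)·-1.214) / (5.1) = 1.006
  γ = (-6 - (-2.4)·-0.419 - (2.8)·1.006) / (8.2) = -1.198

1.006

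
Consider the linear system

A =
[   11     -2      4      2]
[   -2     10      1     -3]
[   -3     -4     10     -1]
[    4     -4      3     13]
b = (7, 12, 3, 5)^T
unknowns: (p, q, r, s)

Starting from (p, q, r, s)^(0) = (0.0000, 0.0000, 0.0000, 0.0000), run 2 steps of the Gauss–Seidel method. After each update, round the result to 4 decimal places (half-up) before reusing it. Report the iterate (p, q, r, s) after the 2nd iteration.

(0.4404, 1.2943, 0.9860, 0.4198)

Iteration 1:
  p = (7 - (-2)·0.0000 - (4)·0.0000 - (2)·0.0000) / (11) = 0.6364
  q = (12 - (-2)·0.6364 - (1)·0.0000 - (-3)·0.0000) / (10) = 1.3273
  r = (3 - (-3)·0.6364 - (-4)·1.3273 - (-1)·0.0000) / (10) = 1.0218
  s = (5 - (4)·0.6364 - (-4)·1.3273 - (3)·1.0218) / (13) = 0.3614
Iteration 2:
  p = (7 - (-2)·1.3273 - (4)·1.0218 - (2)·0.3614) / (11) = 0.4404
  q = (12 - (-2)·0.4404 - (1)·1.0218 - (-3)·0.3614) / (10) = 1.2943
  r = (3 - (-3)·0.4404 - (-4)·1.2943 - (-1)·0.3614) / (10) = 0.9860
  s = (5 - (4)·0.4404 - (-4)·1.2943 - (3)·0.9860) / (13) = 0.4198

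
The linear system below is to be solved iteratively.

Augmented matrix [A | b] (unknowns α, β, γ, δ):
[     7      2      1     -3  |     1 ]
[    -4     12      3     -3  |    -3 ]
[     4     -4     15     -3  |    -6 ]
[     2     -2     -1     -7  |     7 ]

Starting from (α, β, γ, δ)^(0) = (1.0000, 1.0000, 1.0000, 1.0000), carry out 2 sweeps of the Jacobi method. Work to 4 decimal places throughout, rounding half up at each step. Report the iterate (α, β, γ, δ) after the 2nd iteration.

Iteration 1:
  α = (1 - (2)·1.0000 - (1)·1.0000 - (-3)·1.0000) / (7) = 0.1429
  β = (-3 - (-4)·1.0000 - (3)·1.0000 - (-3)·1.0000) / (12) = 0.0833
  γ = (-6 - (4)·1.0000 - (-4)·1.0000 - (-3)·1.0000) / (15) = -0.2000
  δ = (7 - (2)·1.0000 - (-2)·1.0000 - (-1)·1.0000) / (-7) = -1.1429
Iteration 2:
  α = (1 - (2)·0.0833 - (1)·-0.2000 - (-3)·-1.1429) / (7) = -0.3422
  β = (-3 - (-4)·0.1429 - (3)·-0.2000 - (-3)·-1.1429) / (12) = -0.4381
  γ = (-6 - (4)·0.1429 - (-4)·0.0833 - (-3)·-1.1429) / (15) = -0.6445
  δ = (7 - (2)·0.1429 - (-2)·0.0833 - (-1)·-0.2000) / (-7) = -0.9544

(-0.3422, -0.4381, -0.6445, -0.9544)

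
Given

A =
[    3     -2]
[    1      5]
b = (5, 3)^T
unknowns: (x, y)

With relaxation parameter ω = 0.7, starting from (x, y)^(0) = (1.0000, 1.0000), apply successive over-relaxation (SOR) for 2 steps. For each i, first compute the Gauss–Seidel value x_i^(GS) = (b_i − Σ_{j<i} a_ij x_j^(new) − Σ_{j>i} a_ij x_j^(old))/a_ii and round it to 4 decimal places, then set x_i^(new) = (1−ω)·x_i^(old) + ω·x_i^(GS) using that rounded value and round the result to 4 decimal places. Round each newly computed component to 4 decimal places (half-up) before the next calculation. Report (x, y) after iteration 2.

(1.9563, 0.2809)

Iteration 1:
  x: GS value = (5 - (-2)·1.0000) / (3) = 2.3333;  x ← (1−ω)·1.0000 + ω·2.3333 = 1.9333
  y: GS value = (3 - (1)·1.9333) / (5) = 0.2133;  y ← (1−ω)·1.0000 + ω·0.2133 = 0.4493
Iteration 2:
  x: GS value = (5 - (-2)·0.4493) / (3) = 1.9662;  x ← (1−ω)·1.9333 + ω·1.9662 = 1.9563
  y: GS value = (3 - (1)·1.9563) / (5) = 0.2087;  y ← (1−ω)·0.4493 + ω·0.2087 = 0.2809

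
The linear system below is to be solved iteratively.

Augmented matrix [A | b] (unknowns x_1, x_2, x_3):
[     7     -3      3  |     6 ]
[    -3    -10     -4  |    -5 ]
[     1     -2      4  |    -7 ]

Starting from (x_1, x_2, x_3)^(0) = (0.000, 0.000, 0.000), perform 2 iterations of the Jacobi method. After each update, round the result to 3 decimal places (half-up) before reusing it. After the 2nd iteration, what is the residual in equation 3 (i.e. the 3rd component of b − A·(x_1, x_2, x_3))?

-0.079

Iteration 1:
  x_1 = (6 - (-3)·0.000 - (3)·0.000) / (7) = 0.857
  x_2 = (-5 - (-3)·0.000 - (-4)·0.000) / (-10) = 0.500
  x_3 = (-7 - (1)·0.000 - (-2)·0.000) / (4) = -1.750
Iteration 2:
  x_1 = (6 - (-3)·0.500 - (3)·-1.750) / (7) = 1.821
  x_2 = (-5 - (-3)·0.857 - (-4)·-1.750) / (-10) = 0.943
  x_3 = (-7 - (1)·0.857 - (-2)·0.500) / (4) = -1.714
Residual b − A·x = (1.224, 3.037, -0.079)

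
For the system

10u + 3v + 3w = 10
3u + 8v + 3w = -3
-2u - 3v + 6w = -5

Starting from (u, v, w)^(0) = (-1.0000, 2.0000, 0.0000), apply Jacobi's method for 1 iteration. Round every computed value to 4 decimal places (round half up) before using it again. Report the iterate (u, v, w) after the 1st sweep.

Iteration 1:
  u = (10 - (3)·2.0000 - (3)·0.0000) / (10) = 0.4000
  v = (-3 - (3)·-1.0000 - (3)·0.0000) / (8) = 0.0000
  w = (-5 - (-2)·-1.0000 - (-3)·2.0000) / (6) = -0.1667

(0.4000, 0.0000, -0.1667)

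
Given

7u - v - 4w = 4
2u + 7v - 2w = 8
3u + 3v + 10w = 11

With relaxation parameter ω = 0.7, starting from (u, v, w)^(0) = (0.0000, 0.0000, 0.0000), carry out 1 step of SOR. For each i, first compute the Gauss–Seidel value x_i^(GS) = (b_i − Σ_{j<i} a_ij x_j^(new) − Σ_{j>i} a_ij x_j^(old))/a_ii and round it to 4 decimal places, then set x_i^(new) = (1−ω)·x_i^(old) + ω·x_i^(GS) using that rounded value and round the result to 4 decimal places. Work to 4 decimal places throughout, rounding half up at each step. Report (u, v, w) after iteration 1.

(0.4000, 0.7200, 0.5348)

Iteration 1:
  u: GS value = (4 - (-1)·0.0000 - (-4)·0.0000) / (7) = 0.5714;  u ← (1−ω)·0.0000 + ω·0.5714 = 0.4000
  v: GS value = (8 - (2)·0.4000 - (-2)·0.0000) / (7) = 1.0286;  v ← (1−ω)·0.0000 + ω·1.0286 = 0.7200
  w: GS value = (11 - (3)·0.4000 - (3)·0.7200) / (10) = 0.7640;  w ← (1−ω)·0.0000 + ω·0.7640 = 0.5348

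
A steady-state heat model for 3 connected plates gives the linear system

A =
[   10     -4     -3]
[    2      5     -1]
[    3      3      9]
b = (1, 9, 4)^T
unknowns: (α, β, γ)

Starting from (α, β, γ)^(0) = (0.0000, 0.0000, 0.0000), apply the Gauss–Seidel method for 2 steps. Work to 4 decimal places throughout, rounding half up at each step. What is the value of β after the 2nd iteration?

1.4644

Iteration 1:
  α = (1 - (-4)·0.0000 - (-3)·0.0000) / (10) = 0.1000
  β = (9 - (2)·0.1000 - (-1)·0.0000) / (5) = 1.7600
  γ = (4 - (3)·0.1000 - (3)·1.7600) / (9) = -0.1756
Iteration 2:
  α = (1 - (-4)·1.7600 - (-3)·-0.1756) / (10) = 0.7513
  β = (9 - (2)·0.7513 - (-1)·-0.1756) / (5) = 1.4644
  γ = (4 - (3)·0.7513 - (3)·1.4644) / (9) = -0.2941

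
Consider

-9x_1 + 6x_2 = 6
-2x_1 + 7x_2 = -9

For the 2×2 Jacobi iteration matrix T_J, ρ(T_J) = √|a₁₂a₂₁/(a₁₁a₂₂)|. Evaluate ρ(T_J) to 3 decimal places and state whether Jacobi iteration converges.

0.436

a₁₂a₂₁/(a₁₁a₂₂) = (6)·(-2) / ((-9)·(7)) = 0.190476
ρ = √|0.190476| = √0.190476 = 0.436
ρ < 1, so Jacobi converges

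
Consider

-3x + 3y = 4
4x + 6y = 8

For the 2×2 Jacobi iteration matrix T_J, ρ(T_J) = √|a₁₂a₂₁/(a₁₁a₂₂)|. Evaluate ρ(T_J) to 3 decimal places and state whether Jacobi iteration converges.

0.816

a₁₂a₂₁/(a₁₁a₂₂) = (3)·(4) / ((-3)·(6)) = -0.666667
ρ = √|-0.666667| = √0.666667 = 0.816
ρ < 1, so Jacobi converges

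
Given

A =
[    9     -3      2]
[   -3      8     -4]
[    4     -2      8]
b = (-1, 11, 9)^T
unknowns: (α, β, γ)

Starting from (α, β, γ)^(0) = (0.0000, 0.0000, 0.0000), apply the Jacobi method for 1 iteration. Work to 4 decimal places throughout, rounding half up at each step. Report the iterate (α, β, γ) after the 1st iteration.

(-0.1111, 1.3750, 1.1250)

Iteration 1:
  α = (-1 - (-3)·0.0000 - (2)·0.0000) / (9) = -0.1111
  β = (11 - (-3)·0.0000 - (-4)·0.0000) / (8) = 1.3750
  γ = (9 - (4)·0.0000 - (-2)·0.0000) / (8) = 1.1250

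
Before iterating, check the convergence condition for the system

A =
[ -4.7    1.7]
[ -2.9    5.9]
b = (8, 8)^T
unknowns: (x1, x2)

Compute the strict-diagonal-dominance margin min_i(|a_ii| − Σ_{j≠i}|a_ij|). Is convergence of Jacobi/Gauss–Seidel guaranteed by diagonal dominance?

3

row 1: |-4.7| − (1.7) = 3
row 2: |5.9| − (2.9) = 3
minimum over rows = 3 → strictly diagonally dominant (convergence guaranteed)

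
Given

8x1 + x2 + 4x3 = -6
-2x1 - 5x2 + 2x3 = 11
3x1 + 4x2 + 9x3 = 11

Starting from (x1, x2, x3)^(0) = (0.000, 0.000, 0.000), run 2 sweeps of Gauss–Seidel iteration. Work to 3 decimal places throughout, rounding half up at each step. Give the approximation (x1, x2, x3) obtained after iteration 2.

(-1.671, -0.605, 2.048)

Iteration 1:
  x1 = (-6 - (1)·0.000 - (4)·0.000) / (8) = -0.750
  x2 = (11 - (-2)·-0.750 - (2)·0.000) / (-5) = -1.900
  x3 = (11 - (3)·-0.750 - (4)·-1.900) / (9) = 2.317
Iteration 2:
  x1 = (-6 - (1)·-1.900 - (4)·2.317) / (8) = -1.671
  x2 = (11 - (-2)·-1.671 - (2)·2.317) / (-5) = -0.605
  x3 = (11 - (3)·-1.671 - (4)·-0.605) / (9) = 2.048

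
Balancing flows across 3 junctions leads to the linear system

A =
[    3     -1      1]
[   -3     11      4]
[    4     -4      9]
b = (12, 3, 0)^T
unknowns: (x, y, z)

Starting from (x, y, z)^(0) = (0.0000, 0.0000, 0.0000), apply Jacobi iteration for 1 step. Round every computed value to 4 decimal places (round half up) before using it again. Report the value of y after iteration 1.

0.2727

Iteration 1:
  x = (12 - (-1)·0.0000 - (1)·0.0000) / (3) = 4.0000
  y = (3 - (-3)·0.0000 - (4)·0.0000) / (11) = 0.2727
  z = (0 - (4)·0.0000 - (-4)·0.0000) / (9) = 0.0000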